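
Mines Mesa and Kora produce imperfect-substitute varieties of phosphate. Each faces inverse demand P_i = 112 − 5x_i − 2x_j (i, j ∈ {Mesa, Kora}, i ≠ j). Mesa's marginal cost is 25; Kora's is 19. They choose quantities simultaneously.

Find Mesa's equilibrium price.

Mine Mesa's profit: π = x_{Mesa}(112 − 5x_{Mesa} − 2x_{Kora}) − 25x_{Mesa}.
∂π/∂x_{Mesa} = 87 − 10x_{Mesa} − 2x_{Kora} = 0 ⇒ x_{Mesa} = 8.7 − 0.2x_{Kora}.
Similarly x_{Kora} = 9.3 − 0.2x_{Mesa}.
Plugging x_{Kora} into Mesa's best response: x_{Mesa} = 8.7 − 0.2(9.3 − 0.2x_{Mesa}) ⇒ 0.96x_{Mesa} = 6.84, so x_{Mesa} = 7.125.
Then x_{Kora} = 9.3 − 0.2·7.125 = 7.875.
P_{Mesa} = 112 − 5·7.125 − 2·7.875 = 60.625.

60.625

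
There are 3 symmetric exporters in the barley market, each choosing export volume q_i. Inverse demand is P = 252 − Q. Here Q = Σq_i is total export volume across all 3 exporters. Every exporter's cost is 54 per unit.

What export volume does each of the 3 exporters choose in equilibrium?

49.5

A representative exporter's profit is π_i = q_i(252 − Q) − 54q_i, with Q = q_i + Σ_{j≠i} q_j.
First-order condition: 198 − 2q_i − Σ_{j≠i} q_j = 0.
With identical exporters, set every q_j = q: then 198 − 2q − 2q = 0, i.e. q = 198/4 = 49.5.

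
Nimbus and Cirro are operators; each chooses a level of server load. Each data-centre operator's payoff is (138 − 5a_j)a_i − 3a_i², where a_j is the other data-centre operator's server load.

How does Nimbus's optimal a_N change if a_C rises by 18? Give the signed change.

-15

Nimbus's payoff is (138 − 5a_C)a_N − 3a_N².
∂π/∂a_N = 138 − 5a_C − 6a_N = 0, so a_N = 23 − (5/6)a_C.
The reaction-function slope is −5/6, so an 18-unit rise in a_C moves a_N by −5/6 × 18 = −15. Nimbus's best response falls — the actions are strategic substitutes.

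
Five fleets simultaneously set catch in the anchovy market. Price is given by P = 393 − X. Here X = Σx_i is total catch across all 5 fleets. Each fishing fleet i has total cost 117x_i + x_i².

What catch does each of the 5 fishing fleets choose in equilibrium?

A representative fishing fleet's profit is π_i = x_i(393 − X) − 117x_i − x_i², with X = x_i + Σ_{j≠i} x_j.
First-order condition: 276 − 4x_i − Σ_{j≠i} x_j = 0.
With identical fishing fleets, set every x_j = x: then 276 − 4x − 4x = 0, i.e. x = 276/8 = 34.5.

34.5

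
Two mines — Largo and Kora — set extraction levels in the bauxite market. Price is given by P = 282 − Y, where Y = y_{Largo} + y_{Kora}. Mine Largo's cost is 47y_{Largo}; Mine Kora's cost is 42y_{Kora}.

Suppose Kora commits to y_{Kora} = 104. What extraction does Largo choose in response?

65.5

Mine Largo's profit: π = y_{Largo}(282 − (y_{Largo} + y_{Kora})) − 47y_{Largo}.
∂π/∂y_{Largo} = 235 − 2y_{Largo} − y_{Kora} = 0, so y_{Largo} = 117.5 − 0.5y_{Kora}.
At y_{Kora} = 104: y_{Largo} = 117.5 − 0.5·104 = 65.5.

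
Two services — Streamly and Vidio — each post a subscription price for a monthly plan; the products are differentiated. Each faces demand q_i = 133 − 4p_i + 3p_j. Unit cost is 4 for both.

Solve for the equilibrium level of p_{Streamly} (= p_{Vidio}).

29.8

Streamly's profit: π = (p_{Streamly} − 4)(133 − 4p_{Streamly} + 3p_{Vidio}).
∂π/∂p_{Streamly} = 149 − 8p_{Streamly} + 3p_{Vidio} = 0 ⇒ p_{Streamly} = 18.625 + 0.375p_{Vidio}.
By symmetry p_{Vidio} = p_{Streamly}; substituting into the reaction function, 0.625p_{Streamly} = 18.625 and p_{Streamly} = 29.8.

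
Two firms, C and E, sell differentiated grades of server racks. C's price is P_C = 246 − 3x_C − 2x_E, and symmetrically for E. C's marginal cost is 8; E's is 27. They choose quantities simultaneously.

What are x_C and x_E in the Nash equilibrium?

Firm C's profit: π = x_C(246 − 3x_C − 2x_E) − 8x_C.
∂π/∂x_C = 238 − 6x_C − 2x_E = 0 ⇒ x_C = 119/3 − (1/3)x_E.
Similarly x_E = 36.5 − (1/3)x_C.
Solving the two reaction functions simultaneously: (1 − (−1/3)(−1/3))x_C = 119/3 − (1/3)·36.5, so (8/9)x_C = 27.5 and x_C = 30.9375.
Then x_E = 36.5 − (1/3)·30.9375 = 26.1875.

30.9375, 26.1875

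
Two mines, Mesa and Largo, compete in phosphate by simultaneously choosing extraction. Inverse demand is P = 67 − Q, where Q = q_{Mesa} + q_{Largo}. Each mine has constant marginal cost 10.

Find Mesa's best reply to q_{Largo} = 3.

Mine Mesa's profit: π = q_{Mesa}(67 − (q_{Mesa} + q_{Largo})) − 10q_{Mesa}.
∂π/∂q_{Mesa} = 57 − 2q_{Mesa} − q_{Largo} = 0, so q_{Mesa} = 28.5 − 0.5q_{Largo}.
At q_{Largo} = 3: q_{Mesa} = 28.5 − 0.5·3 = 27.

27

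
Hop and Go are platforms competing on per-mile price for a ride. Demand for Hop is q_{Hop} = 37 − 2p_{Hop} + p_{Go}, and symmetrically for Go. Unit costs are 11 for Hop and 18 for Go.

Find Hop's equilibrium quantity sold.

Hop's profit: π = (p_{Hop} − 11)(37 − 2p_{Hop} + p_{Go}).
∂π/∂p_{Hop} = 59 − 4p_{Hop} + p_{Go} = 0 ⇒ p_{Hop} = 14.75 + 0.25p_{Go}.
Similarly p_{Go} = 18.25 + 0.25p_{Hop}.
Solving the two reaction functions simultaneously: (1 − (0.25)(0.25))p_{Hop} = 14.75 + 0.25·18.25, so 0.9375p_{Hop} = 19.3125 and p_{Hop} = 20.6.
Then p_{Go} = 18.25 + 0.25·20.6 = 23.4.
q_{Hop} = 37 − 2·20.6 + 23.4 = 19.2.

19.2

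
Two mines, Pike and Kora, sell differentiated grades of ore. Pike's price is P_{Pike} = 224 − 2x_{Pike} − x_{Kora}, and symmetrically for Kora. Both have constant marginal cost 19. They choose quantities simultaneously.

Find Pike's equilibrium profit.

Mine Pike's profit: π = x_{Pike}(224 − 2x_{Pike} − x_{Kora}) − 19x_{Pike}.
∂π/∂x_{Pike} = 205 − 4x_{Pike} − x_{Kora} = 0 ⇒ x_{Pike} = 51.25 − 0.25x_{Kora}.
Setting x_{Pike} = x_{Kora} in the reaction function: x_{Pike} = 51.25 − 0.25x_{Pike}, so x_{Pike} = 51.25 / 1.25 = 41.
P_{Pike} = 224 − 2·41 − 41 = 101.
Profit = (101 − 19)·41 = 3362.

3362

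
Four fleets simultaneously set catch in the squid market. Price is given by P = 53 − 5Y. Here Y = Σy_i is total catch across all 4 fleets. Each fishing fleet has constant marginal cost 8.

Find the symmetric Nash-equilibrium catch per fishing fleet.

1.8

A representative fishing fleet's profit is π_i = y_i(53 − 5Y) − 8y_i, with Y = y_i + Σ_{j≠i} y_j.
First-order condition: 45 − 10y_i − 5Σ_{j≠i} y_j = 0.
In a symmetric equilibrium every fishing fleet chooses the same y, so Σ_{j≠i} y_j = 3y. The condition becomes 45 − 25y = 0, giving y = 45/25 = 1.8.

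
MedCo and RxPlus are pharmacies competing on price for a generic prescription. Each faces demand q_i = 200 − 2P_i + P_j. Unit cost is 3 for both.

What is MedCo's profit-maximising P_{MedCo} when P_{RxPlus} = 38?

MedCo's profit: π = (P_{MedCo} − 3)(200 − 2P_{MedCo} + P_{RxPlus}).
∂π/∂P_{MedCo} = 206 − 4P_{MedCo} + P_{RxPlus} = 0 ⇒ P_{MedCo} = 51.5 + 0.25P_{RxPlus}.
At P_{RxPlus} = 38: P_{MedCo} = 51.5 + 0.25·38 = 61.

61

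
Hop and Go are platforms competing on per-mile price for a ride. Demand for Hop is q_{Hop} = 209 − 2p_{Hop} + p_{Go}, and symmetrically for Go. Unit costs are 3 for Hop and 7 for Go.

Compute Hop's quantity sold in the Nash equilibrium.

Hop's profit: π = (p_{Hop} − 3)(209 − 2p_{Hop} + p_{Go}).
∂π/∂p_{Hop} = 215 − 4p_{Hop} + p_{Go} = 0 ⇒ p_{Hop} = 53.75 + 0.25p_{Go}.
Similarly p_{Go} = 55.75 + 0.25p_{Hop}.
Plugging p_{Go} into Hop's best response: p_{Hop} = 53.75 + 0.25(55.75 + 0.25p_{Hop}) ⇒ 0.9375p_{Hop} = 67.6875, so p_{Hop} = 72.2.
Then p_{Go} = 55.75 + 0.25·72.2 = 73.8.
q_{Hop} = 209 − 2·72.2 + 73.8 = 138.4.

138.4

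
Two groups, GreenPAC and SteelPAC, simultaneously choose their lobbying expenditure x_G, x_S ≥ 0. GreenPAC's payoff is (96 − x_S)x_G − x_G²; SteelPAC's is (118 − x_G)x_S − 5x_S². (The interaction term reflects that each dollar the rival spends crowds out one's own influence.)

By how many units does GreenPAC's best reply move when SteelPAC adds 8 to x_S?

-4

Expanding GreenPAC's payoff: 96x_G − x_Sx_G − x_G².
∂π/∂x_G = 96 − x_S − 2x_G = 0, so x_G = 48 − 0.5x_S.
The reaction-function slope is −0.5, so an 8-unit rise in x_S moves x_G by −0.5 × 8 = −4. GreenPAC's best response falls — the actions are strategic substitutes.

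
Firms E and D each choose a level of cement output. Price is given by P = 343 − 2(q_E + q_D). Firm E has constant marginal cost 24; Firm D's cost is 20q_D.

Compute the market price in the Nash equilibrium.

129

Firm E's profit: π = q_E(343 − 2(q_E + q_D)) − 24q_E.
∂π/∂q_E = 319 − 4q_E − 2q_D = 0, so q_E = 79.75 − 0.5q_D.
By the same steps for D: q_D = 80.75 − 0.5q_E.
Substituting the second reaction function into the first: q_E = 79.75 − 0.5(80.75 − 0.5q_E), which gives 0.75q_E = 39.375 ⇒ q_E = 52.5.
Then q_D = 80.75 − 0.5·52.5 = 54.5.
Equilibrium price: P = 343 − 2·107 = 129.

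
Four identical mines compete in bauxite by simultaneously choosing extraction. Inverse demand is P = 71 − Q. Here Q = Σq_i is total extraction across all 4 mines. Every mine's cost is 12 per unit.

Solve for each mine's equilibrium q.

A representative mine's profit is π_i = q_i(71 − Q) − 12q_i, with Q = q_i + Σ_{j≠i} q_j.
First-order condition: 59 − 2q_i − Σ_{j≠i} q_j = 0.
With identical mines, set every q_j = q: then 59 − 2q − 3q = 0, i.e. q = 59/5 = 11.8.

11.8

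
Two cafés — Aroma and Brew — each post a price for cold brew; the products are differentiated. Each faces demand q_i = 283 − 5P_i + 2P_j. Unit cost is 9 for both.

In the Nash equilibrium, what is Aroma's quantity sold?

Aroma's profit: π = (P_{Aroma} − 9)(283 − 5P_{Aroma} + 2P_{Brew}).
∂π/∂P_{Aroma} = 328 − 10P_{Aroma} + 2P_{Brew} = 0 ⇒ P_{Aroma} = 32.8 + 0.2P_{Brew}.
Setting P_{Aroma} = P_{Brew} in the reaction function: P_{Aroma} = 32.8 + 0.2P_{Aroma}, so P_{Aroma} = 32.8 / 0.8 = 41.
q_{Aroma} = 283 − 5·41 + 2·41 = 160.

160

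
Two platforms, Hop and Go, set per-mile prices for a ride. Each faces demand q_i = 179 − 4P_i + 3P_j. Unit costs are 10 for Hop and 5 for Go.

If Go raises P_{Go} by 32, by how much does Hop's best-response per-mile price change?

12

Hop's profit: π = (P_{Hop} − 10)(179 − 4P_{Hop} + 3P_{Go}).
∂π/∂P_{Hop} = 219 − 8P_{Hop} + 3P_{Go} = 0 ⇒ P_{Hop} = 27.375 + 0.375P_{Go}.
The reaction-function slope is 0.375, so a 32-unit rise in P_{Go} moves P_{Hop} by 0.375 × 32 = 12. Hop's best response rises — the actions are strategic complements.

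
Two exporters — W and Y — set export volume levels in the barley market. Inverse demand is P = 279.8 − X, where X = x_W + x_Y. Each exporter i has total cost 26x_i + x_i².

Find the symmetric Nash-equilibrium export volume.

Exporter W's profit: π = x_W(279.8 − (x_W + x_Y)) − 26x_W − x_W².
∂π/∂x_W = 253.8 − 4x_W − x_Y = 0, so x_W = 63.45 − 0.25x_Y.
The game is symmetric, so in equilibrium x_Y = x_W: the reaction function gives 1.25x_W = 63.45, hence x_W = 50.76.

50.76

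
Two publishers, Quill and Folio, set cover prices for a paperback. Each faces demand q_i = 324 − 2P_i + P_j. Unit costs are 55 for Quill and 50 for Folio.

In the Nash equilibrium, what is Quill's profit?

15842

Quill's profit: π = (P_{Quill} − 55)(324 − 2P_{Quill} + P_{Folio}).
∂π/∂P_{Quill} = 434 − 4P_{Quill} + P_{Folio} = 0 ⇒ P_{Quill} = 108.5 + 0.25P_{Folio}.
Similarly P_{Folio} = 106 + 0.25P_{Quill}.
Substituting the second reaction function into the first: P_{Quill} = 108.5 + 0.25(106 + 0.25P_{Quill}), which gives 0.9375P_{Quill} = 135 ⇒ P_{Quill} = 144.
Then P_{Folio} = 106 + 0.25·144 = 142.
q_{Quill} = 324 − 2·144 + 142 = 178.
Profit = (144 − 55)·178 = 15842.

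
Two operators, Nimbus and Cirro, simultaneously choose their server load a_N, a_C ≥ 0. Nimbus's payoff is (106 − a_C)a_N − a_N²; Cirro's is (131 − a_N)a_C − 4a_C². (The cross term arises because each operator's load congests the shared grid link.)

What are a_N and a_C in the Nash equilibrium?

47.8, 10.4

Expanding Nimbus's payoff: 106a_N − a_Ca_N − a_N².
∂π/∂a_N = 106 − a_C − 2a_N = 0, so a_N = 53 − 0.5a_C.
Likewise for Cirro: a_C = 16.375 − 0.125a_N.
Solving the two reaction functions simultaneously: (1 − (−0.5)(−0.125))a_N = 53 − 0.5·16.375, so 0.9375a_N = 44.8125 and a_N = 47.8.
Then a_C = 16.375 − 0.125·47.8 = 10.4.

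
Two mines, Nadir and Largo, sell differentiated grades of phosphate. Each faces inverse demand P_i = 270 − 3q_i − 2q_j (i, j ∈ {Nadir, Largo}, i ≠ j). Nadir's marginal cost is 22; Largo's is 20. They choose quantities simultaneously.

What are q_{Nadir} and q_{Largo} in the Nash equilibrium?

Mine Nadir's profit: π = q_{Nadir}(270 − 3q_{Nadir} − 2q_{Largo}) − 22q_{Nadir}.
∂π/∂q_{Nadir} = 248 − 6q_{Nadir} − 2q_{Largo} = 0 ⇒ q_{Nadir} = 124/3 − (1/3)q_{Largo}.
Similarly q_{Largo} = 125/3 − (1/3)q_{Nadir}.
Solving the two reaction functions simultaneously: (1 − (−1/3)(−1/3))q_{Nadir} = 124/3 − (1/3)·(125/3), so (8/9)q_{Nadir} = 247/9 and q_{Nadir} = 30.875.
Then q_{Largo} = 125/3 − (1/3)·30.875 = 31.375.

30.875, 31.375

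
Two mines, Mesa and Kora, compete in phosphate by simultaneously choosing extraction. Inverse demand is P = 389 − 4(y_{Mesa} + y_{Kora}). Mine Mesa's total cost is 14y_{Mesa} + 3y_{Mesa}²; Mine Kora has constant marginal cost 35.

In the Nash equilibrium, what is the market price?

Mine Mesa's profit: π = y_{Mesa}(389 − 4(y_{Mesa} + y_{Kora})) − 14y_{Mesa} − 3y_{Mesa}².
∂π/∂y_{Mesa} = 375 − 14y_{Mesa} − 4y_{Kora} = 0, so y_{Mesa} = 375/14 − (2/7)y_{Kora}.
For Kora: ∂π/∂y_{Kora} = 354 − 8y_{Kora} − 4y_{Mesa} = 0 ⇒ y_{Kora} = 44.25 − 0.5y_{Mesa}.
Plugging y_{Kora} into Mesa's best response: y_{Mesa} = 375/14 − (2/7)(44.25 − 0.5y_{Mesa}) ⇒ (6/7)y_{Mesa} = 99/7, so y_{Mesa} = 16.5.
Then y_{Kora} = 44.25 − 0.5·16.5 = 36.
Equilibrium price: P = 389 − 4·52.5 = 179.

179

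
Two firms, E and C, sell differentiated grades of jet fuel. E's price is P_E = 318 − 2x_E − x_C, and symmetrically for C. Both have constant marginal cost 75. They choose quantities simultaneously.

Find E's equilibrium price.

Firm E's profit: π = x_E(318 − 2x_E − x_C) − 75x_E.
∂π/∂x_E = 243 − 4x_E − x_C = 0 ⇒ x_E = 60.75 − 0.25x_C.
The game is symmetric, so in equilibrium x_C = x_E: the reaction function gives 1.25x_E = 60.75, hence x_E = 48.6.
P_E = 318 − 2·48.6 − 48.6 = 172.2.

172.2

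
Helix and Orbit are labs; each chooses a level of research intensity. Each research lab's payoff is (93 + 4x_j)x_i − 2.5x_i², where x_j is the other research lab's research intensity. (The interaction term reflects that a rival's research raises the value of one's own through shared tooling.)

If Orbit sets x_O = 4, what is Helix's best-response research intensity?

21.8

Helix's payoff is (93 + 4x_O)x_H − 2.5x_H².
∂π/∂x_H = 93 + 4x_O − 5x_H = 0, so x_H = 18.6 + 0.8x_O.
At x_O = 4: x_H = 18.6 + 0.8·4 = 21.8.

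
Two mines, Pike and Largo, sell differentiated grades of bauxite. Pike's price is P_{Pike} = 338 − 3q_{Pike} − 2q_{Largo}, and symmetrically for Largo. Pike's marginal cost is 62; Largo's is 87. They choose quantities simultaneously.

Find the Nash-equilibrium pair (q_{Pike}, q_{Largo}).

Mine Pike's profit: π = q_{Pike}(338 − 3q_{Pike} − 2q_{Largo}) − 62q_{Pike}.
∂π/∂q_{Pike} = 276 − 6q_{Pike} − 2q_{Largo} = 0 ⇒ q_{Pike} = 46 − (1/3)q_{Largo}.
Similarly q_{Largo} = 251/6 − (1/3)q_{Pike}.
Substituting the second reaction function into the first: q_{Pike} = 46 − (1/3)(251/6 − (1/3)q_{Pike}), which gives (8/9)q_{Pike} = 577/18 ⇒ q_{Pike} = 36.0625.
Then q_{Largo} = 251/6 − (1/3)·36.0625 = 29.8125.

36.0625, 29.8125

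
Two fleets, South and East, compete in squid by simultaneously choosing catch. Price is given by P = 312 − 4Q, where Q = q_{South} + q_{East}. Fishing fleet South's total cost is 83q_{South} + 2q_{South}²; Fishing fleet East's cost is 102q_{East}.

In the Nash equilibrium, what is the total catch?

32.45

Fishing fleet South's profit: π = q_{South}(312 − 4(q_{South} + q_{East})) − 83q_{South} − 2q_{South}².
∂π/∂q_{South} = 229 − 12q_{South} − 4q_{East} = 0, so q_{South} = 229/12 − (1/3)q_{East}.
For East: ∂π/∂q_{East} = 210 − 8q_{East} − 4q_{South} = 0 ⇒ q_{East} = 26.25 − 0.5q_{South}.
Plugging q_{East} into South's best response: q_{South} = 229/12 − (1/3)(26.25 − 0.5q_{South}) ⇒ (5/6)q_{South} = 31/3, so q_{South} = 12.4.
Then q_{East} = 26.25 − 0.5·12.4 = 20.05.
Total catch: 12.4 + 20.05 = 32.45.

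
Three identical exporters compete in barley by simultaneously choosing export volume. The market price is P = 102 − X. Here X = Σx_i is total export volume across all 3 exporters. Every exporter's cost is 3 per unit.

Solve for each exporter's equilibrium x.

A representative exporter's profit is π_i = x_i(102 − X) − 3x_i, with X = x_i + Σ_{j≠i} x_j.
First-order condition: 99 − 2x_i − Σ_{j≠i} x_j = 0.
With identical exporters, set every x_j = x: then 99 − 2x − 2x = 0, i.e. x = 99/4 = 24.75.

24.75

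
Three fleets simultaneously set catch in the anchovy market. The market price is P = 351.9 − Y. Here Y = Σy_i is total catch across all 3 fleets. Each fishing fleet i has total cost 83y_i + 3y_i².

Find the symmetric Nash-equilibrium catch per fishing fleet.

A representative fishing fleet's profit is π_i = y_i(351.9 − Y) − 83y_i − 3y_i², with Y = y_i + Σ_{j≠i} y_j.
First-order condition: 268.9 − 8y_i − Σ_{j≠i} y_j = 0.
Imposing symmetry (y_j = y for all j) turns Σ_{j≠i} y_j into 2y, so 268.9 = 10y and y = 26.89.

26.89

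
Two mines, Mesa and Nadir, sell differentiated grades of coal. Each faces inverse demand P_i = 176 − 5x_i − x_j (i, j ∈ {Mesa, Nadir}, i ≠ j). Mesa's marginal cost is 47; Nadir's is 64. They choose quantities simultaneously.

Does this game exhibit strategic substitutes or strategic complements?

Mine Mesa's profit: π = x_{Mesa}(176 − 5x_{Mesa} − x_{Nadir}) − 47x_{Mesa}.
∂π/∂x_{Mesa} = 129 − 10x_{Mesa} − x_{Nadir} = 0 ⇒ x_{Mesa} = 12.9 − 0.1x_{Nadir}.
The best-response slope dx_{Mesa}/dx_{Nadir} = −0.1 < 0: the reaction function is downward-sloping, so the choices are strategic substitutes.

strategic substitutes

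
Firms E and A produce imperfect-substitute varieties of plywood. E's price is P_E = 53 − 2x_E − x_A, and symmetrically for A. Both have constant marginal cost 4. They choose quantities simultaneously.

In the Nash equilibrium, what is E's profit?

192.08

Firm E's profit: π = x_E(53 − 2x_E − x_A) − 4x_E.
∂π/∂x_E = 49 − 4x_E − x_A = 0 ⇒ x_E = 12.25 − 0.25x_A.
By symmetry x_A = x_E; substituting into the reaction function, 1.25x_E = 12.25 and x_E = 9.8.
P_E = 53 − 2·9.8 − 9.8 = 23.6.
Profit = (23.6 − 4)·9.8 = 192.08.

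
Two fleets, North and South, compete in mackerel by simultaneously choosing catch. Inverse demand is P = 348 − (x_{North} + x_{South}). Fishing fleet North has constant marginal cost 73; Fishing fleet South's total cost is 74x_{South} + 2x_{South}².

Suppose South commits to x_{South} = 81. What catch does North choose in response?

Fishing fleet North's profit: π = x_{North}(348 − (x_{North} + x_{South})) − 73x_{North}.
∂π/∂x_{North} = 275 − 2x_{North} − x_{South} = 0, so x_{North} = 137.5 − 0.5x_{South}.
At x_{South} = 81: x_{North} = 137.5 − 0.5·81 = 97.

97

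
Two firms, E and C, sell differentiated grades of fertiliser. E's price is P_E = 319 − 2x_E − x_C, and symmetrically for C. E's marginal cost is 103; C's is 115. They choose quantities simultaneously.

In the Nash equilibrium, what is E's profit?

3872

Firm E's profit: π = x_E(319 − 2x_E − x_C) − 103x_E.
∂π/∂x_E = 216 − 4x_E − x_C = 0 ⇒ x_E = 54 − 0.25x_C.
Similarly x_C = 51 − 0.25x_E.
Substituting the second reaction function into the first: x_E = 54 − 0.25(51 − 0.25x_E), which gives 0.9375x_E = 41.25 ⇒ x_E = 44.
Then x_C = 51 − 0.25·44 = 40.
P_E = 319 − 2·44 − 40 = 191.
Profit = (191 − 103)·44 = 3872.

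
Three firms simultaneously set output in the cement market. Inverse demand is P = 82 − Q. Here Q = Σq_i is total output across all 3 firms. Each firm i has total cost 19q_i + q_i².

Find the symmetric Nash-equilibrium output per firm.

A representative firm's profit is π_i = q_i(82 − Q) − 19q_i − q_i², with Q = q_i + Σ_{j≠i} q_j.
First-order condition: 63 − 4q_i − Σ_{j≠i} q_j = 0.
Imposing symmetry (q_j = q for all j) turns Σ_{j≠i} q_j into 2q, so 63 = 6q and q = 10.5.

10.5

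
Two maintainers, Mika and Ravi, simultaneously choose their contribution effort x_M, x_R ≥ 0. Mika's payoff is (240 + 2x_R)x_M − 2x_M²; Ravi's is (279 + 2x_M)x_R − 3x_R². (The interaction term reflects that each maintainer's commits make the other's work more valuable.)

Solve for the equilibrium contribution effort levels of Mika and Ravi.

Expanding Mika's payoff: 240x_M + 2x_Rx_M − 2x_M².
∂π/∂x_M = 240 + 2x_R − 4x_M = 0, so x_M = 60 + 0.5x_R.
Likewise for Ravi: x_R = 46.5 + (1/3)x_M.
Solving the two reaction functions simultaneously: (1 − (0.5)(1/3))x_M = 60 + 0.5·46.5, so (5/6)x_M = 83.25 and x_M = 99.9.
Then x_R = 46.5 + (1/3)·99.9 = 79.8.

99.9, 79.8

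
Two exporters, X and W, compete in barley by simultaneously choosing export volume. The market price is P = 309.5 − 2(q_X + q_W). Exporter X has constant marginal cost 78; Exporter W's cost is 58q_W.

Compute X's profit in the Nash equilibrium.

Exporter X's profit: π = q_X(309.5 − 2(q_X + q_W)) − 78q_X.
∂π/∂q_X = 231.5 − 4q_X − 2q_W = 0, so q_X = 57.875 − 0.5q_W.
By the same steps for W: q_W = 62.875 − 0.5q_X.
Solving the two reaction functions simultaneously: (1 − (−0.5)(−0.5))q_X = 57.875 − 0.5·62.875, so 0.75q_X = 26.4375 and q_X = 35.25.
Then q_W = 62.875 − 0.5·35.25 = 45.25.
Price P = 309.5 − 2·80.5 = 148.5.
X's profit: (148.5 − 78)·35.25 = 2485.125.

2485.125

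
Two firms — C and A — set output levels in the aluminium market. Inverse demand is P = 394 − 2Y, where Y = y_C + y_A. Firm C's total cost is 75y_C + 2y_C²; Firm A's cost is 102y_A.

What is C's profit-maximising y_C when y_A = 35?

31.125

Firm C's profit: π = y_C(394 − 2(y_C + y_A)) − 75y_C − 2y_C².
∂π/∂y_C = 319 − 8y_C − 2y_A = 0, so y_C = 39.875 − 0.25y_A.
At y_A = 35: y_C = 39.875 − 0.25·35 = 31.125.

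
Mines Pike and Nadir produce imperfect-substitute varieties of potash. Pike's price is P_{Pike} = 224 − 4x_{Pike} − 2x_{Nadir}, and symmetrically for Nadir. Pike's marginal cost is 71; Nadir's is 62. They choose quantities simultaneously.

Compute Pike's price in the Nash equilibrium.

131

Mine Pike's profit: π = x_{Pike}(224 − 4x_{Pike} − 2x_{Nadir}) − 71x_{Pike}.
∂π/∂x_{Pike} = 153 − 8x_{Pike} − 2x_{Nadir} = 0 ⇒ x_{Pike} = 19.125 − 0.25x_{Nadir}.
Similarly x_{Nadir} = 20.25 − 0.25x_{Pike}.
Substituting the second reaction function into the first: x_{Pike} = 19.125 − 0.25(20.25 − 0.25x_{Pike}), which gives 0.9375x_{Pike} = 14.0625 ⇒ x_{Pike} = 15.
Then x_{Nadir} = 20.25 − 0.25·15 = 16.5.
P_{Pike} = 224 − 4·15 − 2·16.5 = 131.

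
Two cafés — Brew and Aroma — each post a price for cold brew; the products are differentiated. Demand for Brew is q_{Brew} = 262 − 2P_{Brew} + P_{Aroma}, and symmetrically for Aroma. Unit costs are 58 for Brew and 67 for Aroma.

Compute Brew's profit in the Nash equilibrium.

Brew's profit: π = (P_{Brew} − 58)(262 − 2P_{Brew} + P_{Aroma}).
∂π/∂P_{Brew} = 378 − 4P_{Brew} + P_{Aroma} = 0 ⇒ P_{Brew} = 94.5 + 0.25P_{Aroma}.
Similarly P_{Aroma} = 99 + 0.25P_{Brew}.
Solving the two reaction functions simultaneously: (1 − (0.25)(0.25))P_{Brew} = 94.5 + 0.25·99, so 0.9375P_{Brew} = 119.25 and P_{Brew} = 127.2.
Then P_{Aroma} = 99 + 0.25·127.2 = 130.8.
q_{Brew} = 262 − 2·127.2 + 130.8 = 138.4.
Profit = (127.2 − 58)·138.4 = 9577.28.

9577.28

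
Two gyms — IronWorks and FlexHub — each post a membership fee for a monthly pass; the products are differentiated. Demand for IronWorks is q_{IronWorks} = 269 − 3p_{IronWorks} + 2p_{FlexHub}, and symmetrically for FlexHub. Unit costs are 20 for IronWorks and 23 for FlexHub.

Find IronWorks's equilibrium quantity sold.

188.4375

IronWorks's profit: π = (p_{IronWorks} − 20)(269 − 3p_{IronWorks} + 2p_{FlexHub}).
∂π/∂p_{IronWorks} = 329 − 6p_{IronWorks} + 2p_{FlexHub} = 0 ⇒ p_{IronWorks} = 329/6 + (1/3)p_{FlexHub}.
Similarly p_{FlexHub} = 169/3 + (1/3)p_{IronWorks}.
Plugging p_{FlexHub} into IronWorks's best response: p_{IronWorks} = 329/6 + (1/3)(169/3 + (1/3)p_{IronWorks}) ⇒ (8/9)p_{IronWorks} = 1325/18, so p_{IronWorks} = 82.8125.
Then p_{FlexHub} = 169/3 + (1/3)·82.8125 = 83.9375.
q_{IronWorks} = 269 − 3·82.8125 + 2·83.9375 = 188.4375.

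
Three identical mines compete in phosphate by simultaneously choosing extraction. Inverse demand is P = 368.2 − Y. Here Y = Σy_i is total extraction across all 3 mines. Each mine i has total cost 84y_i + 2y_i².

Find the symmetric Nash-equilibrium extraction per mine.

A representative mine's profit is π_i = y_i(368.2 − Y) − 84y_i − 2y_i², with Y = y_i + Σ_{j≠i} y_j.
First-order condition: 284.2 − 6y_i − Σ_{j≠i} y_j = 0.
Imposing symmetry (y_j = y for all j) turns Σ_{j≠i} y_j into 2y, so 284.2 = 8y and y = 35.525.

35.525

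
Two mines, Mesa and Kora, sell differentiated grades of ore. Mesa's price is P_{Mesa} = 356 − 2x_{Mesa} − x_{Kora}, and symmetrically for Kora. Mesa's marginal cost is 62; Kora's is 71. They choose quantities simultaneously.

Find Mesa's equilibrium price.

180.8

Mine Mesa's profit: π = x_{Mesa}(356 − 2x_{Mesa} − x_{Kora}) − 62x_{Mesa}.
∂π/∂x_{Mesa} = 294 − 4x_{Mesa} − x_{Kora} = 0 ⇒ x_{Mesa} = 73.5 − 0.25x_{Kora}.
Similarly x_{Kora} = 71.25 − 0.25x_{Mesa}.
Plugging x_{Kora} into Mesa's best response: x_{Mesa} = 73.5 − 0.25(71.25 − 0.25x_{Mesa}) ⇒ 0.9375x_{Mesa} = 55.6875, so x_{Mesa} = 59.4.
Then x_{Kora} = 71.25 − 0.25·59.4 = 56.4.
P_{Mesa} = 356 − 2·59.4 − 56.4 = 180.8.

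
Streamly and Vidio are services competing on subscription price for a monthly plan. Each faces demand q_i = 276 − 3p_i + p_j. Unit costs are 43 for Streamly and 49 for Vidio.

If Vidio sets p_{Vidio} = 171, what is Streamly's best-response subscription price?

96

Streamly's profit: π = (p_{Streamly} − 43)(276 − 3p_{Streamly} + p_{Vidio}).
∂π/∂p_{Streamly} = 405 − 6p_{Streamly} + p_{Vidio} = 0 ⇒ p_{Streamly} = 67.5 + (1/6)p_{Vidio}.
At p_{Vidio} = 171: p_{Streamly} = 67.5 + (1/6)·171 = 96.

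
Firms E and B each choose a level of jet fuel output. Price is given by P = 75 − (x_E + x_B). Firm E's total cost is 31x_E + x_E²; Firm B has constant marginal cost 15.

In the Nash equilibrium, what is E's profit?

32

Firm E's profit: π = x_E(75 − (x_E + x_B)) − 31x_E − x_E².
∂π/∂x_E = 44 − 4x_E − x_B = 0, so x_E = 11 − 0.25x_B.
For B: ∂π/∂x_B = 60 − 2x_B − x_E = 0 ⇒ x_B = 30 − 0.5x_E.
Plugging x_B into E's best response: x_E = 11 − 0.25(30 − 0.5x_E) ⇒ 0.875x_E = 3.5, so x_E = 4.
Then x_B = 30 − 0.5·4 = 28.
Price P = 75 − 32 = 43.
E's profit: (43 − 31)·4 − (4)² = 32.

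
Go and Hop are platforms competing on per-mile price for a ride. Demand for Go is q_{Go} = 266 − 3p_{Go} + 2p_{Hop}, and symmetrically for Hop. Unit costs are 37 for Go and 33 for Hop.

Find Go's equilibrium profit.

Go's profit: π = (p_{Go} − 37)(266 − 3p_{Go} + 2p_{Hop}).
∂π/∂p_{Go} = 377 − 6p_{Go} + 2p_{Hop} = 0 ⇒ p_{Go} = 377/6 + (1/3)p_{Hop}.
Similarly p_{Hop} = 365/6 + (1/3)p_{Go}.
Plugging p_{Hop} into Go's best response: p_{Go} = 377/6 + (1/3)(365/6 + (1/3)p_{Go}) ⇒ (8/9)p_{Go} = 748/9, so p_{Go} = 93.5.
Then p_{Hop} = 365/6 + (1/3)·93.5 = 92.
q_{Go} = 266 − 3·93.5 + 2·92 = 169.5.
Profit = (93.5 − 37)·169.5 = 9576.75.

9576.75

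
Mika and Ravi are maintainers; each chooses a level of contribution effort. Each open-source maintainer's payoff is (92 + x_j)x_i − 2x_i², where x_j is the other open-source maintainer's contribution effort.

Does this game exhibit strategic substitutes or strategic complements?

Mika's payoff is (92 + x_R)x_M − 2x_M².
∂π/∂x_M = 92 + x_R − 4x_M = 0, so x_M = 23 + 0.25x_R.
The best-response slope dx_M/dx_R = 0.25 > 0: the reaction function is upward-sloping, so the choices are strategic complements.

strategic complements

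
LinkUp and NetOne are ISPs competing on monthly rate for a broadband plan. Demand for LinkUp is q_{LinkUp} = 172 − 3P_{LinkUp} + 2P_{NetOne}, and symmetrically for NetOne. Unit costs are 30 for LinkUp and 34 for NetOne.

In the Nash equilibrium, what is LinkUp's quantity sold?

108.75

LinkUp's profit: π = (P_{LinkUp} − 30)(172 − 3P_{LinkUp} + 2P_{NetOne}).
∂π/∂P_{LinkUp} = 262 − 6P_{LinkUp} + 2P_{NetOne} = 0 ⇒ P_{LinkUp} = 131/3 + (1/3)P_{NetOne}.
Similarly P_{NetOne} = 137/3 + (1/3)P_{LinkUp}.
Substituting the second reaction function into the first: P_{LinkUp} = 131/3 + (1/3)(137/3 + (1/3)P_{LinkUp}), which gives (8/9)P_{LinkUp} = 530/9 ⇒ P_{LinkUp} = 66.25.
Then P_{NetOne} = 137/3 + (1/3)·66.25 = 67.75.
q_{LinkUp} = 172 − 3·66.25 + 2·67.75 = 108.75.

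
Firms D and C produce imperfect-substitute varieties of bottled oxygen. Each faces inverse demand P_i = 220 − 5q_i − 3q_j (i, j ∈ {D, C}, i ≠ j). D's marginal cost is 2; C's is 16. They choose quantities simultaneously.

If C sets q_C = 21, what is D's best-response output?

15.5

Firm D's profit: π = q_D(220 − 5q_D − 3q_C) − 2q_D.
∂π/∂q_D = 218 − 10q_D − 3q_C = 0 ⇒ q_D = 21.8 − 0.3q_C.
At q_C = 21: q_D = 21.8 − 0.3·21 = 15.5.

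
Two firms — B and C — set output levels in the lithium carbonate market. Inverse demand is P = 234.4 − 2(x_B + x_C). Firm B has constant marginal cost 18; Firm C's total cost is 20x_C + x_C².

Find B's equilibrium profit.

Firm B's profit: π = x_B(234.4 − 2(x_B + x_C)) − 18x_B.
∂π/∂x_B = 216.4 − 4x_B − 2x_C = 0, so x_B = 54.1 − 0.5x_C.
For C: ∂π/∂x_C = 214.4 − 6x_C − 2x_B = 0 ⇒ x_C = 536/15 − (1/3)x_B.
Substituting the second reaction function into the first: x_B = 54.1 − 0.5(536/15 − (1/3)x_B), which gives (5/6)x_B = 1087/30 ⇒ x_B = 43.48.
Then x_C = 536/15 − (1/3)·43.48 = 21.24.
Price P = 234.4 − 2·64.72 = 104.96.
B's profit: (104.96 − 18)·43.48 = 3781.0208.

3781.0208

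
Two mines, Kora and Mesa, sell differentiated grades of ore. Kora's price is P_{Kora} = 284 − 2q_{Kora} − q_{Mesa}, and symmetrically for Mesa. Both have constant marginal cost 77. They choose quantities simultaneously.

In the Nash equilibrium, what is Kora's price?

Mine Kora's profit: π = q_{Kora}(284 − 2q_{Kora} − q_{Mesa}) − 77q_{Kora}.
∂π/∂q_{Kora} = 207 − 4q_{Kora} − q_{Mesa} = 0 ⇒ q_{Kora} = 51.75 − 0.25q_{Mesa}.
The game is symmetric, so in equilibrium q_{Mesa} = q_{Kora}: the reaction function gives 1.25q_{Kora} = 51.75, hence q_{Kora} = 41.4.
P_{Kora} = 284 − 2·41.4 − 41.4 = 159.8.

159.8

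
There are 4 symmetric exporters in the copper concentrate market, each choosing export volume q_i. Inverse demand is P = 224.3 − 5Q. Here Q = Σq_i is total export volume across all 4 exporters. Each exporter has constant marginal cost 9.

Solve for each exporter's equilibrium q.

8.612

A representative exporter's profit is π_i = q_i(224.3 − 5Q) − 9q_i, with Q = q_i + Σ_{j≠i} q_j.
First-order condition: 215.3 − 10q_i − 5Σ_{j≠i} q_j = 0.
In a symmetric equilibrium every exporter chooses the same q, so Σ_{j≠i} q_j = 3q. The condition becomes 215.3 − 25q = 0, giving q = 215.3/25 = 8.612.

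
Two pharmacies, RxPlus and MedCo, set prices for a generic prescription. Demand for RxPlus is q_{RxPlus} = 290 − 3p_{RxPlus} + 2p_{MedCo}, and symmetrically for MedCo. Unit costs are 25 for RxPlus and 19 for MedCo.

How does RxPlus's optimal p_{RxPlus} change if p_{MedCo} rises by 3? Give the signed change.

1

RxPlus's profit: π = (p_{RxPlus} − 25)(290 − 3p_{RxPlus} + 2p_{MedCo}).
∂π/∂p_{RxPlus} = 365 − 6p_{RxPlus} + 2p_{MedCo} = 0 ⇒ p_{RxPlus} = 365/6 + (1/3)p_{MedCo}.
The reaction-function slope is 1/3, so a 3-unit rise in p_{MedCo} moves p_{RxPlus} by 1/3 × 3 = 1. RxPlus's best response rises — the actions are strategic complements.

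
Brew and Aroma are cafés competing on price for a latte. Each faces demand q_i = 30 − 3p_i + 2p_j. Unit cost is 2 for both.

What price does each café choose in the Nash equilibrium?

9

Brew's profit: π = (p_{Brew} − 2)(30 − 3p_{Brew} + 2p_{Aroma}).
∂π/∂p_{Brew} = 36 − 6p_{Brew} + 2p_{Aroma} = 0 ⇒ p_{Brew} = 6 + (1/3)p_{Aroma}.
By symmetry p_{Aroma} = p_{Brew}; substituting into the reaction function, (2/3)p_{Brew} = 6 and p_{Brew} = 9.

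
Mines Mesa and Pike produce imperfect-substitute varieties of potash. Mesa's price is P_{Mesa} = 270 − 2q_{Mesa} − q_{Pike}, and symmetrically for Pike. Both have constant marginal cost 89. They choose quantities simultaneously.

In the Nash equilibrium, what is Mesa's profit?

Mine Mesa's profit: π = q_{Mesa}(270 − 2q_{Mesa} − q_{Pike}) − 89q_{Mesa}.
∂π/∂q_{Mesa} = 181 − 4q_{Mesa} − q_{Pike} = 0 ⇒ q_{Mesa} = 45.25 − 0.25q_{Pike}.
The game is symmetric, so in equilibrium q_{Pike} = q_{Mesa}: the reaction function gives 1.25q_{Mesa} = 45.25, hence q_{Mesa} = 36.2.
P_{Mesa} = 270 − 2·36.2 − 36.2 = 161.4.
Profit = (161.4 − 89)·36.2 = 2620.88.

2620.88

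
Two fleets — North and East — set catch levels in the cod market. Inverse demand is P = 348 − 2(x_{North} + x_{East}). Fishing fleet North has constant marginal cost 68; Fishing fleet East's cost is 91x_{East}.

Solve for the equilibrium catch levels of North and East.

Fishing fleet North's profit: π = x_{North}(348 − 2(x_{North} + x_{East})) − 68x_{North}.
∂π/∂x_{North} = 280 − 4x_{North} − 2x_{East} = 0, so x_{North} = 70 − 0.5x_{East}.
By the same steps for East: x_{East} = 64.25 − 0.5x_{North}.
Solving the two reaction functions simultaneously: (1 − (−0.5)(−0.5))x_{North} = 70 − 0.5·64.25, so 0.75x_{North} = 37.875 and x_{North} = 50.5.
Then x_{East} = 64.25 − 0.5·50.5 = 39.

50.5, 39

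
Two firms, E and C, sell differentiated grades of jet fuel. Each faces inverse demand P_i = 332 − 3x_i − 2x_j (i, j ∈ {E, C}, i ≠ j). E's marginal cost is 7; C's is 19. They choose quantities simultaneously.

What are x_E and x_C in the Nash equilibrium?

41.375, 38.375

Firm E's profit: π = x_E(332 − 3x_E − 2x_C) − 7x_E.
∂π/∂x_E = 325 − 6x_E − 2x_C = 0 ⇒ x_E = 325/6 − (1/3)x_C.
Similarly x_C = 313/6 − (1/3)x_E.
Solving the two reaction functions simultaneously: (1 − (−1/3)(−1/3))x_E = 325/6 − (1/3)·(313/6), so (8/9)x_E = 331/9 and x_E = 41.375.
Then x_C = 313/6 − (1/3)·41.375 = 38.375.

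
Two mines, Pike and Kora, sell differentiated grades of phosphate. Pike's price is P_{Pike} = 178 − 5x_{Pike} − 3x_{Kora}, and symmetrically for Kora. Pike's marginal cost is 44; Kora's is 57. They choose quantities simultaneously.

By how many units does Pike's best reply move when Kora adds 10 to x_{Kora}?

Mine Pike's profit: π = x_{Pike}(178 − 5x_{Pike} − 3x_{Kora}) − 44x_{Pike}.
∂π/∂x_{Pike} = 134 − 10x_{Pike} − 3x_{Kora} = 0 ⇒ x_{Pike} = 13.4 − 0.3x_{Kora}.
The reaction-function slope is −0.3, so a 10-unit rise in x_{Kora} moves x_{Pike} by −0.3 × 10 = −3. Pike's best response falls — the actions are strategic substitutes.

-3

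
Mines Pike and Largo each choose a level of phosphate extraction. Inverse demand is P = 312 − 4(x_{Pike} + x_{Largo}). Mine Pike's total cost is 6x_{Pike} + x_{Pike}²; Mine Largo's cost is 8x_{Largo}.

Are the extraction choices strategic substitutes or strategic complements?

Mine Pike's profit: π = x_{Pike}(312 − 4(x_{Pike} + x_{Largo})) − 6x_{Pike} − x_{Pike}².
∂π/∂x_{Pike} = 306 − 10x_{Pike} − 4x_{Largo} = 0, so x_{Pike} = 30.6 − 0.4x_{Largo}.
The best-response slope dx_{Pike}/dx_{Largo} = −0.4 < 0: the reaction function is downward-sloping, so the choices are strategic substitutes.

strategic substitutes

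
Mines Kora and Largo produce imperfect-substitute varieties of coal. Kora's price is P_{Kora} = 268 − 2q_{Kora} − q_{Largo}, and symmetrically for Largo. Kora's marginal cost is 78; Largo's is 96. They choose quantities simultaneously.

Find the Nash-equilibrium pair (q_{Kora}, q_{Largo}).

Mine Kora's profit: π = q_{Kora}(268 − 2q_{Kora} − q_{Largo}) − 78q_{Kora}.
∂π/∂q_{Kora} = 190 − 4q_{Kora} − q_{Largo} = 0 ⇒ q_{Kora} = 47.5 − 0.25q_{Largo}.
Similarly q_{Largo} = 43 − 0.25q_{Kora}.
Plugging q_{Largo} into Kora's best response: q_{Kora} = 47.5 − 0.25(43 − 0.25q_{Kora}) ⇒ 0.9375q_{Kora} = 36.75, so q_{Kora} = 39.2.
Then q_{Largo} = 43 − 0.25·39.2 = 33.2.

39.2, 33.2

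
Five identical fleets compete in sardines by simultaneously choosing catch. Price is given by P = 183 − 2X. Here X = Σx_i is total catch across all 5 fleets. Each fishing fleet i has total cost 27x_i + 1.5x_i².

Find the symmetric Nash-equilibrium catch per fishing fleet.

10.4

A representative fishing fleet's profit is π_i = x_i(183 − 2X) − 27x_i − 1.5x_i², with X = x_i + Σ_{j≠i} x_j.
First-order condition: 156 − 7x_i − 2Σ_{j≠i} x_j = 0.
In a symmetric equilibrium every fishing fleet chooses the same x, so Σ_{j≠i} x_j = 4x. The condition becomes 156 − 15x = 0, giving x = 156/15 = 10.4.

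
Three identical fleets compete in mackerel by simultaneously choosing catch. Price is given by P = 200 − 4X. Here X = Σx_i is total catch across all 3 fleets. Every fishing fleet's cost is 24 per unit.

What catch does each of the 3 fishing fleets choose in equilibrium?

A representative fishing fleet's profit is π_i = x_i(200 − 4X) − 24x_i, with X = x_i + Σ_{j≠i} x_j.
First-order condition: 176 − 8x_i − 4Σ_{j≠i} x_j = 0.
In a symmetric equilibrium every fishing fleet chooses the same x, so Σ_{j≠i} x_j = 2x. The condition becomes 176 − 16x = 0, giving x = 176/16 = 11.

11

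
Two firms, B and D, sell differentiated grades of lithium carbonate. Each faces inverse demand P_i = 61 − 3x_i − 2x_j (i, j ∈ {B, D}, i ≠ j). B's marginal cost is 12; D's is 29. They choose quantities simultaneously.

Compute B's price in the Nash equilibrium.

Firm B's profit: π = x_B(61 − 3x_B − 2x_D) − 12x_B.
∂π/∂x_B = 49 − 6x_B − 2x_D = 0 ⇒ x_B = 49/6 − (1/3)x_D.
Similarly x_D = 16/3 − (1/3)x_B.
Solving the two reaction functions simultaneously: (1 − (−1/3)(−1/3))x_B = 49/6 − (1/3)·(16/3), so (8/9)x_B = 115/18 and x_B = 7.1875.
Then x_D = 16/3 − (1/3)·7.1875 = 2.9375.
P_B = 61 − 3·7.1875 − 2·2.9375 = 33.5625.

33.5625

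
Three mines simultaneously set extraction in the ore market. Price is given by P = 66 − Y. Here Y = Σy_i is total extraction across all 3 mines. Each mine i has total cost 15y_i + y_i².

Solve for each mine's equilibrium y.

A representative mine's profit is π_i = y_i(66 − Y) − 15y_i − y_i², with Y = y_i + Σ_{j≠i} y_j.
First-order condition: 51 − 4y_i − Σ_{j≠i} y_j = 0.
Imposing symmetry (y_j = y for all j) turns Σ_{j≠i} y_j into 2y, so 51 = 6y and y = 8.5.

8.5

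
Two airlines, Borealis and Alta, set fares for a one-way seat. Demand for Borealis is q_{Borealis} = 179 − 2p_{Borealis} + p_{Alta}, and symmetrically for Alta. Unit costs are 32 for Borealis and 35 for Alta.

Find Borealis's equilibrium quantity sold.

Borealis's profit: π = (p_{Borealis} − 32)(179 − 2p_{Borealis} + p_{Alta}).
∂π/∂p_{Borealis} = 243 − 4p_{Borealis} + p_{Alta} = 0 ⇒ p_{Borealis} = 60.75 + 0.25p_{Alta}.
Similarly p_{Alta} = 62.25 + 0.25p_{Borealis}.
Substituting the second reaction function into the first: p_{Borealis} = 60.75 + 0.25(62.25 + 0.25p_{Borealis}), which gives 0.9375p_{Borealis} = 76.3125 ⇒ p_{Borealis} = 81.4.
Then p_{Alta} = 62.25 + 0.25·81.4 = 82.6.
q_{Borealis} = 179 − 2·81.4 + 82.6 = 98.8.

98.8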